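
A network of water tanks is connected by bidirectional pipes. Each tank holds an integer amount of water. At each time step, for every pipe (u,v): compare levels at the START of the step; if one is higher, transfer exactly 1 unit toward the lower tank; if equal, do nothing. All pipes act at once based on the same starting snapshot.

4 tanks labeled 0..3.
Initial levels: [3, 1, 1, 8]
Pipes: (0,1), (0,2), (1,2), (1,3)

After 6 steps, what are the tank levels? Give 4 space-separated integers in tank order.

Step 1: flows [0->1,0->2,1=2,3->1] -> levels [1 3 2 7]
Step 2: flows [1->0,2->0,1->2,3->1] -> levels [3 2 2 6]
Step 3: flows [0->1,0->2,1=2,3->1] -> levels [1 4 3 5]
Step 4: flows [1->0,2->0,1->2,3->1] -> levels [3 3 3 4]
Step 5: flows [0=1,0=2,1=2,3->1] -> levels [3 4 3 3]
Step 6: flows [1->0,0=2,1->2,1->3] -> levels [4 1 4 4]

Answer: 4 1 4 4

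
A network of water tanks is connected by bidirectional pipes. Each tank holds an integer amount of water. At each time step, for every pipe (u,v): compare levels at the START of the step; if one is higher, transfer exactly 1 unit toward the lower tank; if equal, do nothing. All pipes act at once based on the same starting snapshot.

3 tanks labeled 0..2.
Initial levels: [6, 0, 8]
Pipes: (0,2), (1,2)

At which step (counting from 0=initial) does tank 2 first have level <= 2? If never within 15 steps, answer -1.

Answer: -1

Derivation:
Step 1: flows [2->0,2->1] -> levels [7 1 6]
Step 2: flows [0->2,2->1] -> levels [6 2 6]
Step 3: flows [0=2,2->1] -> levels [6 3 5]
Step 4: flows [0->2,2->1] -> levels [5 4 5]
Step 5: flows [0=2,2->1] -> levels [5 5 4]
Step 6: flows [0->2,1->2] -> levels [4 4 6]
Step 7: flows [2->0,2->1] -> levels [5 5 4]
  -> period-2 cycle (repeats step 5); tank 2 never drops to <=2
Tank 2 never reaches <=2 within 15 steps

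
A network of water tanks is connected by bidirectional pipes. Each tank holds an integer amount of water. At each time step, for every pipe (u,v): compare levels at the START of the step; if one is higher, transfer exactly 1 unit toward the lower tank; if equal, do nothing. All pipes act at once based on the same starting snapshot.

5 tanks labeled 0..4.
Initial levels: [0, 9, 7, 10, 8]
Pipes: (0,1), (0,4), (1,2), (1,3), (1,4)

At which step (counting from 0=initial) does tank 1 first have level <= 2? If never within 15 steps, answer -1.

Answer: -1

Derivation:
Step 1: flows [1->0,4->0,1->2,3->1,1->4] -> levels [2 7 8 9 8]
Step 2: flows [1->0,4->0,2->1,3->1,4->1] -> levels [4 9 7 8 6]
Step 3: flows [1->0,4->0,1->2,1->3,1->4] -> levels [6 5 8 9 6]
Step 4: flows [0->1,0=4,2->1,3->1,4->1] -> levels [5 9 7 8 5]
Step 5: flows [1->0,0=4,1->2,1->3,1->4] -> levels [6 5 8 9 6]
  -> period-2 cycle (repeats step 3); tank 1 never drops to <=2
Tank 1 never reaches <=2 within 15 steps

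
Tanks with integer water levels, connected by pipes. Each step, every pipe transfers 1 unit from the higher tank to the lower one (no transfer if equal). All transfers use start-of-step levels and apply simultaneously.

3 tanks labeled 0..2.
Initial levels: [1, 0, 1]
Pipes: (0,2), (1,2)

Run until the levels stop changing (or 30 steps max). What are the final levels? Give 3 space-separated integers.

Step 1: flows [0=2,2->1] -> levels [1 1 0]
Step 2: flows [0->2,1->2] -> levels [0 0 2]
Step 3: flows [2->0,2->1] -> levels [1 1 0]
  -> period-2 cycle: step 3 state = step 1 state; never stabilizes
  -> state at step 30: (30-1) mod 2 = 1, same as step 2 -> [0 0 2]

Answer: 0 0 2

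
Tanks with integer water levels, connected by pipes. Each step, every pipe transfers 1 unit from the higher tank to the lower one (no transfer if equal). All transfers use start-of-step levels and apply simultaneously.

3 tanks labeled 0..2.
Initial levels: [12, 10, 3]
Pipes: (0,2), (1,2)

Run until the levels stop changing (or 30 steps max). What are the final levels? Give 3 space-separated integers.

Step 1: flows [0->2,1->2] -> levels [11 9 5]
Step 2: flows [0->2,1->2] -> levels [10 8 7]
Step 3: flows [0->2,1->2] -> levels [9 7 9]
Step 4: flows [0=2,2->1] -> levels [9 8 8]
Step 5: flows [0->2,1=2] -> levels [8 8 9]
Step 6: flows [2->0,2->1] -> levels [9 9 7]
Step 7: flows [0->2,1->2] -> levels [8 8 9]
  -> period-2 cycle: step 7 state = step 5 state; never stabilizes
  -> state at step 30: (30-5) mod 2 = 1, same as step 6 -> [9 9 7]

Answer: 9 9 7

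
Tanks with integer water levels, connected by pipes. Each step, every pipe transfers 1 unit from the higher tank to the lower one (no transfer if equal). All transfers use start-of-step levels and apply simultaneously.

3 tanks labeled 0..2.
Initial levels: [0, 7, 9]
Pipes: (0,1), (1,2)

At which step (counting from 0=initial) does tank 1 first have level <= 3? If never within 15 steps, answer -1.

Step 1: flows [1->0,2->1] -> levels [1 7 8]
Step 2: flows [1->0,2->1] -> levels [2 7 7]
Step 3: flows [1->0,1=2] -> levels [3 6 7]
Step 4: flows [1->0,2->1] -> levels [4 6 6]
Step 5: flows [1->0,1=2] -> levels [5 5 6]
Step 6: flows [0=1,2->1] -> levels [5 6 5]
Step 7: flows [1->0,1->2] -> levels [6 4 6]
Step 8: flows [0->1,2->1] -> levels [5 6 5]
  -> period-2 cycle (repeats step 6); tank 1 never drops to <=3
Tank 1 never reaches <=3 within 15 steps

Answer: -1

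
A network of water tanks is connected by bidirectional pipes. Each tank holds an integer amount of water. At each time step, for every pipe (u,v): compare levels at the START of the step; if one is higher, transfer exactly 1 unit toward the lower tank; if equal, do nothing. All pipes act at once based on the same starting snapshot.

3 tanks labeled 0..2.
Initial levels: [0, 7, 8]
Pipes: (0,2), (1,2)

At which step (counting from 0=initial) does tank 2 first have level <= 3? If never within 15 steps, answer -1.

Step 1: flows [2->0,2->1] -> levels [1 8 6]
Step 2: flows [2->0,1->2] -> levels [2 7 6]
Step 3: flows [2->0,1->2] -> levels [3 6 6]
Step 4: flows [2->0,1=2] -> levels [4 6 5]
Step 5: flows [2->0,1->2] -> levels [5 5 5]
Step 6: flows [0=2,1=2] -> levels [5 5 5]
  -> stable; tank 2 stays at 5 > 3
Tank 2 never reaches <=3 within 15 steps

Answer: -1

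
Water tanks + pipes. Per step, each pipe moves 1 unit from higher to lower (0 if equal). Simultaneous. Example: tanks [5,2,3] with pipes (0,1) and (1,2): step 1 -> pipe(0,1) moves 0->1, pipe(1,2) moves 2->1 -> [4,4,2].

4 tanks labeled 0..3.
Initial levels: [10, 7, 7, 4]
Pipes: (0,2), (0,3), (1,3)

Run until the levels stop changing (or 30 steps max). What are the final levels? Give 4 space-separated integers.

Step 1: flows [0->2,0->3,1->3] -> levels [8 6 8 6]
Step 2: flows [0=2,0->3,1=3] -> levels [7 6 8 7]
Step 3: flows [2->0,0=3,3->1] -> levels [8 7 7 6]
Step 4: flows [0->2,0->3,1->3] -> levels [6 6 8 8]
Step 5: flows [2->0,3->0,3->1] -> levels [8 7 7 6]
  -> period-2 cycle: step 5 state = step 3 state; never stabilizes
  -> state at step 30: (30-3) mod 2 = 1, same as step 4 -> [6 6 8 8]

Answer: 6 6 8 8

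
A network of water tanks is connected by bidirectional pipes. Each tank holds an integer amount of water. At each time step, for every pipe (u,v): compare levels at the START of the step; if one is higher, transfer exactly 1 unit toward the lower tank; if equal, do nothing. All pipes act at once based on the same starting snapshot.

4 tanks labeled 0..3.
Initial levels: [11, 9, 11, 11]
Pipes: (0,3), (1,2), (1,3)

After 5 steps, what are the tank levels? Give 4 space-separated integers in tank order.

Step 1: flows [0=3,2->1,3->1] -> levels [11 11 10 10]
Step 2: flows [0->3,1->2,1->3] -> levels [10 9 11 12]
Step 3: flows [3->0,2->1,3->1] -> levels [11 11 10 10]
  -> period-2 cycle: step 3 state = step 1 state
  -> state at step 5: (5-1) mod 2 = 0, same as step 1 -> [11 11 10 10]

Answer: 11 11 10 10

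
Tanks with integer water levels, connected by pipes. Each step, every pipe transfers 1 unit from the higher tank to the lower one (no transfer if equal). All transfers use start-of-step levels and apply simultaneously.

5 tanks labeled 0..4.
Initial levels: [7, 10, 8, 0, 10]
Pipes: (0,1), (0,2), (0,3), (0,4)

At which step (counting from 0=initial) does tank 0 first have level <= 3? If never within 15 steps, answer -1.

Step 1: flows [1->0,2->0,0->3,4->0] -> levels [9 9 7 1 9]
Step 2: flows [0=1,0->2,0->3,0=4] -> levels [7 9 8 2 9]
Step 3: flows [1->0,2->0,0->3,4->0] -> levels [9 8 7 3 8]
Step 4: flows [0->1,0->2,0->3,0->4] -> levels [5 9 8 4 9]
Step 5: flows [1->0,2->0,0->3,4->0] -> levels [7 8 7 5 8]
Step 6: flows [1->0,0=2,0->3,4->0] -> levels [8 7 7 6 7]
Step 7: flows [0->1,0->2,0->3,0->4] -> levels [4 8 8 7 8]
Step 8: flows [1->0,2->0,3->0,4->0] -> levels [8 7 7 6 7]
  -> period-2 cycle (repeats step 6); tank 0 never drops to <=3
Tank 0 never reaches <=3 within 15 steps

Answer: -1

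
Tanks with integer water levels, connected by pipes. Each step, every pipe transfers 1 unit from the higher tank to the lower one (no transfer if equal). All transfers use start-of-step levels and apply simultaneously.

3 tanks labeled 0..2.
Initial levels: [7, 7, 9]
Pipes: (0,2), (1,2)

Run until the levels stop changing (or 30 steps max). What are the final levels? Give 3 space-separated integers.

Step 1: flows [2->0,2->1] -> levels [8 8 7]
Step 2: flows [0->2,1->2] -> levels [7 7 9]
  -> period-2 cycle: step 2 state = step 0 state; never stabilizes
  -> state at step 30: (30-0) mod 2 = 0, same as step 0 -> [7 7 9]

Answer: 7 7 9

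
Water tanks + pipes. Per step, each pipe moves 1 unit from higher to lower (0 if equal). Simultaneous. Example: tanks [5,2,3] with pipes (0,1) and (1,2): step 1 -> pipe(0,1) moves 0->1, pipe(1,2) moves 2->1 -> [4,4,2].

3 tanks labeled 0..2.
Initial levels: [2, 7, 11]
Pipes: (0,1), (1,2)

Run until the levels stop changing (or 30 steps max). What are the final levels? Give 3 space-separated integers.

Answer: 6 8 6

Derivation:
Step 1: flows [1->0,2->1] -> levels [3 7 10]
Step 2: flows [1->0,2->1] -> levels [4 7 9]
Step 3: flows [1->0,2->1] -> levels [5 7 8]
Step 4: flows [1->0,2->1] -> levels [6 7 7]
Step 5: flows [1->0,1=2] -> levels [7 6 7]
Step 6: flows [0->1,2->1] -> levels [6 8 6]
Step 7: flows [1->0,1->2] -> levels [7 6 7]
  -> period-2 cycle: step 7 state = step 5 state; never stabilizes
  -> state at step 30: (30-5) mod 2 = 1, same as step 6 -> [6 8 6]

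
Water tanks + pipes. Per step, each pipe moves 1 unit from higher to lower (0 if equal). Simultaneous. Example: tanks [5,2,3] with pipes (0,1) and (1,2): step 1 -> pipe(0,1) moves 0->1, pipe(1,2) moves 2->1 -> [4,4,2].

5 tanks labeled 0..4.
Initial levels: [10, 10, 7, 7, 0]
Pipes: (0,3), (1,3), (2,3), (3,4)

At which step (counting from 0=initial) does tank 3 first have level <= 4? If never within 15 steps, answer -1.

Answer: 7

Derivation:
Step 1: flows [0->3,1->3,2=3,3->4] -> levels [9 9 7 8 1]
Step 2: flows [0->3,1->3,3->2,3->4] -> levels [8 8 8 8 2]
Step 3: flows [0=3,1=3,2=3,3->4] -> levels [8 8 8 7 3]
Step 4: flows [0->3,1->3,2->3,3->4] -> levels [7 7 7 9 4]
Step 5: flows [3->0,3->1,3->2,3->4] -> levels [8 8 8 5 5]
Step 6: flows [0->3,1->3,2->3,3=4] -> levels [7 7 7 8 5]
Step 7: flows [3->0,3->1,3->2,3->4] -> levels [8 8 8 4 6]
Tank 3 first reaches <=4 at step 7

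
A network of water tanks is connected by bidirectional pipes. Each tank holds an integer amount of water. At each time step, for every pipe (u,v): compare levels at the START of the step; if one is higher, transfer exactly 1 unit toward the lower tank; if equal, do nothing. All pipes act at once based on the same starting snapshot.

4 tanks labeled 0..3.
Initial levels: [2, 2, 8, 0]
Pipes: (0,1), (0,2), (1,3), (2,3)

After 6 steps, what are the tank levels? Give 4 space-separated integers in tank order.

Step 1: flows [0=1,2->0,1->3,2->3] -> levels [3 1 6 2]
Step 2: flows [0->1,2->0,3->1,2->3] -> levels [3 3 4 2]
Step 3: flows [0=1,2->0,1->3,2->3] -> levels [4 2 2 4]
Step 4: flows [0->1,0->2,3->1,3->2] -> levels [2 4 4 2]
Step 5: flows [1->0,2->0,1->3,2->3] -> levels [4 2 2 4]
  -> period-2 cycle: step 5 state = step 3 state
  -> state at step 6: (6-3) mod 2 = 1, same as step 4 -> [2 4 4 2]

Answer: 2 4 4 2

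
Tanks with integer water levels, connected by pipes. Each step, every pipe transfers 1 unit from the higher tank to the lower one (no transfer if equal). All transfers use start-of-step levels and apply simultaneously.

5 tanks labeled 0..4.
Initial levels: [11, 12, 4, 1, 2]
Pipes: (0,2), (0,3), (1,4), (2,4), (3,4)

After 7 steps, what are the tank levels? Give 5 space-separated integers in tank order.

Answer: 5 7 7 7 4

Derivation:
Step 1: flows [0->2,0->3,1->4,2->4,4->3] -> levels [9 11 4 3 3]
Step 2: flows [0->2,0->3,1->4,2->4,3=4] -> levels [7 10 4 4 5]
Step 3: flows [0->2,0->3,1->4,4->2,4->3] -> levels [5 9 6 6 4]
Step 4: flows [2->0,3->0,1->4,2->4,3->4] -> levels [7 8 4 4 7]
Step 5: flows [0->2,0->3,1->4,4->2,4->3] -> levels [5 7 6 6 6]
Step 6: flows [2->0,3->0,1->4,2=4,3=4] -> levels [7 6 5 5 7]
Step 7: flows [0->2,0->3,4->1,4->2,4->3] -> levels [5 7 7 7 4]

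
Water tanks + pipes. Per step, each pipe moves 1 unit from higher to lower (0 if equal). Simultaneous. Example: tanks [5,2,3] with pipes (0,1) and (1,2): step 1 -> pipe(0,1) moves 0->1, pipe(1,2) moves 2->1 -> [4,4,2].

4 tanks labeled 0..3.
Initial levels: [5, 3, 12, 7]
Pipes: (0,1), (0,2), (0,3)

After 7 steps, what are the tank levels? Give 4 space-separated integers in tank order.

Answer: 6 7 7 7

Derivation:
Step 1: flows [0->1,2->0,3->0] -> levels [6 4 11 6]
Step 2: flows [0->1,2->0,0=3] -> levels [6 5 10 6]
Step 3: flows [0->1,2->0,0=3] -> levels [6 6 9 6]
Step 4: flows [0=1,2->0,0=3] -> levels [7 6 8 6]
Step 5: flows [0->1,2->0,0->3] -> levels [6 7 7 7]
Step 6: flows [1->0,2->0,3->0] -> levels [9 6 6 6]
Step 7: flows [0->1,0->2,0->3] -> levels [6 7 7 7]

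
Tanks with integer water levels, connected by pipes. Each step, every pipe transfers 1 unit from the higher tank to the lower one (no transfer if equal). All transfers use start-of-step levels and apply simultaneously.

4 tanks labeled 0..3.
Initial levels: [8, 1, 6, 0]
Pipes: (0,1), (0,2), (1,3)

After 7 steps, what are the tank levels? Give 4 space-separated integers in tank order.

Step 1: flows [0->1,0->2,1->3] -> levels [6 1 7 1]
Step 2: flows [0->1,2->0,1=3] -> levels [6 2 6 1]
Step 3: flows [0->1,0=2,1->3] -> levels [5 2 6 2]
Step 4: flows [0->1,2->0,1=3] -> levels [5 3 5 2]
Step 5: flows [0->1,0=2,1->3] -> levels [4 3 5 3]
Step 6: flows [0->1,2->0,1=3] -> levels [4 4 4 3]
Step 7: flows [0=1,0=2,1->3] -> levels [4 3 4 4]

Answer: 4 3 4 4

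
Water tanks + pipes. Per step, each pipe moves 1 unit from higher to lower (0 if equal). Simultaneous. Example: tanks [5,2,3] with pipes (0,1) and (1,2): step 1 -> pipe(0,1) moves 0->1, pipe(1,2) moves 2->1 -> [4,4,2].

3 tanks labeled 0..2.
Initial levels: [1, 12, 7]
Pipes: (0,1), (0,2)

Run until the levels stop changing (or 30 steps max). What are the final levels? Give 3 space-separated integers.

Answer: 6 7 7

Derivation:
Step 1: flows [1->0,2->0] -> levels [3 11 6]
Step 2: flows [1->0,2->0] -> levels [5 10 5]
Step 3: flows [1->0,0=2] -> levels [6 9 5]
Step 4: flows [1->0,0->2] -> levels [6 8 6]
Step 5: flows [1->0,0=2] -> levels [7 7 6]
Step 6: flows [0=1,0->2] -> levels [6 7 7]
Step 7: flows [1->0,2->0] -> levels [8 6 6]
Step 8: flows [0->1,0->2] -> levels [6 7 7]
  -> period-2 cycle: step 8 state = step 6 state; never stabilizes
  -> state at step 30: (30-6) mod 2 = 0, same as step 6 -> [6 7 7]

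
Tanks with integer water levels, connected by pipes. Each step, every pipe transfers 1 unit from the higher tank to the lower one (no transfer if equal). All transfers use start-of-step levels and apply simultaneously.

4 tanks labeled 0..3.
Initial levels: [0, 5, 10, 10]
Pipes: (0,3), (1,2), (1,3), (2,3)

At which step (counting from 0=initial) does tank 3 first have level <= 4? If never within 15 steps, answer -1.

Step 1: flows [3->0,2->1,3->1,2=3] -> levels [1 7 9 8]
Step 2: flows [3->0,2->1,3->1,2->3] -> levels [2 9 7 7]
Step 3: flows [3->0,1->2,1->3,2=3] -> levels [3 7 8 7]
Step 4: flows [3->0,2->1,1=3,2->3] -> levels [4 8 6 7]
Step 5: flows [3->0,1->2,1->3,3->2] -> levels [5 6 8 6]
Step 6: flows [3->0,2->1,1=3,2->3] -> levels [6 7 6 6]
Step 7: flows [0=3,1->2,1->3,2=3] -> levels [6 5 7 7]
Step 8: flows [3->0,2->1,3->1,2=3] -> levels [7 7 6 5]
Step 9: flows [0->3,1->2,1->3,2->3] -> levels [6 5 6 8]
Step 10: flows [3->0,2->1,3->1,3->2] -> levels [7 7 6 5]
  -> period-2 cycle (repeats step 8); tank 3 never drops to <=4
Tank 3 never reaches <=4 within 15 steps

Answer: -1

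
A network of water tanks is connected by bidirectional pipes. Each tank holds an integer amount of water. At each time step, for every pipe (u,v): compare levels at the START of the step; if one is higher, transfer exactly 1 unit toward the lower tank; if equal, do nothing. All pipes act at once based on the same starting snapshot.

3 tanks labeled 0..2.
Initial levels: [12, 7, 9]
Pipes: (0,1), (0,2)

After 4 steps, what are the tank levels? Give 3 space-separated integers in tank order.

Step 1: flows [0->1,0->2] -> levels [10 8 10]
Step 2: flows [0->1,0=2] -> levels [9 9 10]
Step 3: flows [0=1,2->0] -> levels [10 9 9]
Step 4: flows [0->1,0->2] -> levels [8 10 10]

Answer: 8 10 10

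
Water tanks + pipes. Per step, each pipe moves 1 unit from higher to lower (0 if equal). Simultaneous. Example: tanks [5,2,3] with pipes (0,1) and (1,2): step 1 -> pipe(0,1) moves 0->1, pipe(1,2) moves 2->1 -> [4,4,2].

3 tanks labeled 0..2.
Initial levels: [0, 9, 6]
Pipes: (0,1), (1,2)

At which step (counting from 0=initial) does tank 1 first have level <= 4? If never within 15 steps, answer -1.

Step 1: flows [1->0,1->2] -> levels [1 7 7]
Step 2: flows [1->0,1=2] -> levels [2 6 7]
Step 3: flows [1->0,2->1] -> levels [3 6 6]
Step 4: flows [1->0,1=2] -> levels [4 5 6]
Step 5: flows [1->0,2->1] -> levels [5 5 5]
Step 6: flows [0=1,1=2] -> levels [5 5 5]
  -> stable; tank 1 stays at 5 > 4
Tank 1 never reaches <=4 within 15 steps

Answer: -1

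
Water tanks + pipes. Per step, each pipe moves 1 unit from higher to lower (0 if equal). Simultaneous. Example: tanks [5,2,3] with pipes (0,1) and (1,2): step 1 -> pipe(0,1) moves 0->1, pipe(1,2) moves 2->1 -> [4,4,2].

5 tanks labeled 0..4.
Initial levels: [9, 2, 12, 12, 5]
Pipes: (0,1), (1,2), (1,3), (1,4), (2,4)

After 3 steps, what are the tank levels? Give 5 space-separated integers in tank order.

Step 1: flows [0->1,2->1,3->1,4->1,2->4] -> levels [8 6 10 11 5]
Step 2: flows [0->1,2->1,3->1,1->4,2->4] -> levels [7 8 8 10 7]
Step 3: flows [1->0,1=2,3->1,1->4,2->4] -> levels [8 7 7 9 9]

Answer: 8 7 7 9 9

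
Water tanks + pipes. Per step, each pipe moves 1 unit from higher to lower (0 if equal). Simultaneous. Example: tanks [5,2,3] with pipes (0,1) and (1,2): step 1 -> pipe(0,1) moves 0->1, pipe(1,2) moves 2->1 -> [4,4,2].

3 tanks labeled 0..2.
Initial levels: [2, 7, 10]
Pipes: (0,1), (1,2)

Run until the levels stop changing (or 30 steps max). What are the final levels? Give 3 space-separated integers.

Step 1: flows [1->0,2->1] -> levels [3 7 9]
Step 2: flows [1->0,2->1] -> levels [4 7 8]
Step 3: flows [1->0,2->1] -> levels [5 7 7]
Step 4: flows [1->0,1=2] -> levels [6 6 7]
Step 5: flows [0=1,2->1] -> levels [6 7 6]
Step 6: flows [1->0,1->2] -> levels [7 5 7]
Step 7: flows [0->1,2->1] -> levels [6 7 6]
  -> period-2 cycle: step 7 state = step 5 state; never stabilizes
  -> state at step 30: (30-5) mod 2 = 1, same as step 6 -> [7 5 7]

Answer: 7 5 7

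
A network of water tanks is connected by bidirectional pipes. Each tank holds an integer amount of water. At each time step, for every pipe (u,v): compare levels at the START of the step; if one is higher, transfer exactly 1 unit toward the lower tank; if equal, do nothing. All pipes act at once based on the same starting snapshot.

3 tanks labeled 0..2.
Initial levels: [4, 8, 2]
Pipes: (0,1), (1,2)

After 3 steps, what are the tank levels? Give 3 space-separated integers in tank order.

Step 1: flows [1->0,1->2] -> levels [5 6 3]
Step 2: flows [1->0,1->2] -> levels [6 4 4]
Step 3: flows [0->1,1=2] -> levels [5 5 4]

Answer: 5 5 4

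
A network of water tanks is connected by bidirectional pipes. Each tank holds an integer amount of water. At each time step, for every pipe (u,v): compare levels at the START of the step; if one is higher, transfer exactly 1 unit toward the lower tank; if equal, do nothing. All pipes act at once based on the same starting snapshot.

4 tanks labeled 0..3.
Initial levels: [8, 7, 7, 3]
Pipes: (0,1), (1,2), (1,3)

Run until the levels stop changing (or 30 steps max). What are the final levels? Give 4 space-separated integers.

Answer: 7 4 7 7

Derivation:
Step 1: flows [0->1,1=2,1->3] -> levels [7 7 7 4]
Step 2: flows [0=1,1=2,1->3] -> levels [7 6 7 5]
Step 3: flows [0->1,2->1,1->3] -> levels [6 7 6 6]
Step 4: flows [1->0,1->2,1->3] -> levels [7 4 7 7]
Step 5: flows [0->1,2->1,3->1] -> levels [6 7 6 6]
  -> period-2 cycle: step 5 state = step 3 state; never stabilizes
  -> state at step 30: (30-3) mod 2 = 1, same as step 4 -> [7 4 7 7]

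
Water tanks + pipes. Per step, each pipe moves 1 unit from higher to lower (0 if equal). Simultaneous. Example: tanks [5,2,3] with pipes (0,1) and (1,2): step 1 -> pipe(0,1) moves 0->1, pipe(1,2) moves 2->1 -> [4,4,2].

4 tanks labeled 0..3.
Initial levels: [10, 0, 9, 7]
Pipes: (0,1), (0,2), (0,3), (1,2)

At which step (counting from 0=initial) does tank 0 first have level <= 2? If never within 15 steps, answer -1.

Step 1: flows [0->1,0->2,0->3,2->1] -> levels [7 2 9 8]
Step 2: flows [0->1,2->0,3->0,2->1] -> levels [8 4 7 7]
Step 3: flows [0->1,0->2,0->3,2->1] -> levels [5 6 7 8]
Step 4: flows [1->0,2->0,3->0,2->1] -> levels [8 6 5 7]
Step 5: flows [0->1,0->2,0->3,1->2] -> levels [5 6 7 8]
  -> period-2 cycle (repeats step 3); tank 0 never drops to <=2
Tank 0 never reaches <=2 within 15 steps

Answer: -1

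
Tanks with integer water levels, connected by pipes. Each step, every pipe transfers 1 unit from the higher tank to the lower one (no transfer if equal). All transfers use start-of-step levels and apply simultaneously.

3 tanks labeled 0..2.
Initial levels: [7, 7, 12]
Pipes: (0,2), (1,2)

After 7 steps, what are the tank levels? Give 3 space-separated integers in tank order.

Step 1: flows [2->0,2->1] -> levels [8 8 10]
Step 2: flows [2->0,2->1] -> levels [9 9 8]
Step 3: flows [0->2,1->2] -> levels [8 8 10]
  -> period-2 cycle: step 3 state = step 1 state
  -> state at step 7: (7-1) mod 2 = 0, same as step 1 -> [8 8 10]

Answer: 8 8 10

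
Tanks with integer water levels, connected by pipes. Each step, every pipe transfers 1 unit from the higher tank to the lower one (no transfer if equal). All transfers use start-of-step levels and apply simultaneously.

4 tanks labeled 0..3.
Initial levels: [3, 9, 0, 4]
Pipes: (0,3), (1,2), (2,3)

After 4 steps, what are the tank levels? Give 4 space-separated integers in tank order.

Answer: 3 5 4 4

Derivation:
Step 1: flows [3->0,1->2,3->2] -> levels [4 8 2 2]
Step 2: flows [0->3,1->2,2=3] -> levels [3 7 3 3]
Step 3: flows [0=3,1->2,2=3] -> levels [3 6 4 3]
Step 4: flows [0=3,1->2,2->3] -> levels [3 5 4 4]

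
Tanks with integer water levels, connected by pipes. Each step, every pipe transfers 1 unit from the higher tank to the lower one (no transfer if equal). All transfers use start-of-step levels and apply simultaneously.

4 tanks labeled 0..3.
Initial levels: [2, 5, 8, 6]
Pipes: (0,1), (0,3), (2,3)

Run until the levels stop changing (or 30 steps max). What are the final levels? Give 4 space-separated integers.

Step 1: flows [1->0,3->0,2->3] -> levels [4 4 7 6]
Step 2: flows [0=1,3->0,2->3] -> levels [5 4 6 6]
Step 3: flows [0->1,3->0,2=3] -> levels [5 5 6 5]
Step 4: flows [0=1,0=3,2->3] -> levels [5 5 5 6]
Step 5: flows [0=1,3->0,3->2] -> levels [6 5 6 4]
Step 6: flows [0->1,0->3,2->3] -> levels [4 6 5 6]
Step 7: flows [1->0,3->0,3->2] -> levels [6 5 6 4]
  -> period-2 cycle: step 7 state = step 5 state; never stabilizes
  -> state at step 30: (30-5) mod 2 = 1, same as step 6 -> [4 6 5 6]

Answer: 4 6 5 6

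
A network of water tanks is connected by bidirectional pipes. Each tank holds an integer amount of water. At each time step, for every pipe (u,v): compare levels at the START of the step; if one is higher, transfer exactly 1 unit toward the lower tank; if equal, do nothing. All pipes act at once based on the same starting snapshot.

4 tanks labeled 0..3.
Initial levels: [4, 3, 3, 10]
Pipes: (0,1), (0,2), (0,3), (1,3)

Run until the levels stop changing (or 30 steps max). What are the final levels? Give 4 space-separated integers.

Answer: 6 5 4 5

Derivation:
Step 1: flows [0->1,0->2,3->0,3->1] -> levels [3 5 4 8]
Step 2: flows [1->0,2->0,3->0,3->1] -> levels [6 5 3 6]
Step 3: flows [0->1,0->2,0=3,3->1] -> levels [4 7 4 5]
Step 4: flows [1->0,0=2,3->0,1->3] -> levels [6 5 4 5]
Step 5: flows [0->1,0->2,0->3,1=3] -> levels [3 6 5 6]
Step 6: flows [1->0,2->0,3->0,1=3] -> levels [6 5 4 5]
  -> period-2 cycle: step 6 state = step 4 state; never stabilizes
  -> state at step 30: (30-4) mod 2 = 0, same as step 4 -> [6 5 4 5]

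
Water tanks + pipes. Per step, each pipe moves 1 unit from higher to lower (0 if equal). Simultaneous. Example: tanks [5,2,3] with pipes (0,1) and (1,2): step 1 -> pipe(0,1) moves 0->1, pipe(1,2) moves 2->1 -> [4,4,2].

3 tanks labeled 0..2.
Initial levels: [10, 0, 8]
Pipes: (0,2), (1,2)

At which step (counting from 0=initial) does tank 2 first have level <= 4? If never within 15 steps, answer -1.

Step 1: flows [0->2,2->1] -> levels [9 1 8]
Step 2: flows [0->2,2->1] -> levels [8 2 8]
Step 3: flows [0=2,2->1] -> levels [8 3 7]
Step 4: flows [0->2,2->1] -> levels [7 4 7]
Step 5: flows [0=2,2->1] -> levels [7 5 6]
Step 6: flows [0->2,2->1] -> levels [6 6 6]
Step 7: flows [0=2,1=2] -> levels [6 6 6]
  -> stable; tank 2 stays at 6 > 4
Tank 2 never reaches <=4 within 15 steps

Answer: -1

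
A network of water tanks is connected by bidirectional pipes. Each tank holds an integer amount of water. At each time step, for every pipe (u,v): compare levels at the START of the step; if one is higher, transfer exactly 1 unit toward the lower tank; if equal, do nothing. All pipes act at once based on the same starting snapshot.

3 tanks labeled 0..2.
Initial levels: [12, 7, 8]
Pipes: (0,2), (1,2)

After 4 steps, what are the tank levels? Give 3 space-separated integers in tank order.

Answer: 9 9 9

Derivation:
Step 1: flows [0->2,2->1] -> levels [11 8 8]
Step 2: flows [0->2,1=2] -> levels [10 8 9]
Step 3: flows [0->2,2->1] -> levels [9 9 9]
Step 4: flows [0=2,1=2] -> levels [9 9 9]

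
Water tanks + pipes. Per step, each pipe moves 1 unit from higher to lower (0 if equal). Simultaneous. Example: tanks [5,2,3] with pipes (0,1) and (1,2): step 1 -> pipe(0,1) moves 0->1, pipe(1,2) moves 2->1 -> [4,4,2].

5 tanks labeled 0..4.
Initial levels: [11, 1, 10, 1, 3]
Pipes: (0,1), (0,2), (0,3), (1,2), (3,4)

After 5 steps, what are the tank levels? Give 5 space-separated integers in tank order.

Answer: 5 7 5 5 4

Derivation:
Step 1: flows [0->1,0->2,0->3,2->1,4->3] -> levels [8 3 10 3 2]
Step 2: flows [0->1,2->0,0->3,2->1,3->4] -> levels [7 5 8 3 3]
Step 3: flows [0->1,2->0,0->3,2->1,3=4] -> levels [6 7 6 4 3]
Step 4: flows [1->0,0=2,0->3,1->2,3->4] -> levels [6 5 7 4 4]
Step 5: flows [0->1,2->0,0->3,2->1,3=4] -> levels [5 7 5 5 4]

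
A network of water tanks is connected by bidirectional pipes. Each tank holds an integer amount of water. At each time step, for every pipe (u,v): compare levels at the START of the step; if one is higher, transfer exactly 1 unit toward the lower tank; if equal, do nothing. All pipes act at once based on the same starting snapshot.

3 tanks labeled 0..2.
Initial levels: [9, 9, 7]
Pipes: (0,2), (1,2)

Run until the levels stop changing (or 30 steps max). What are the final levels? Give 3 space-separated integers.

Step 1: flows [0->2,1->2] -> levels [8 8 9]
Step 2: flows [2->0,2->1] -> levels [9 9 7]
  -> period-2 cycle: step 2 state = step 0 state; never stabilizes
  -> state at step 30: (30-0) mod 2 = 0, same as step 0 -> [9 9 7]

Answer: 9 9 7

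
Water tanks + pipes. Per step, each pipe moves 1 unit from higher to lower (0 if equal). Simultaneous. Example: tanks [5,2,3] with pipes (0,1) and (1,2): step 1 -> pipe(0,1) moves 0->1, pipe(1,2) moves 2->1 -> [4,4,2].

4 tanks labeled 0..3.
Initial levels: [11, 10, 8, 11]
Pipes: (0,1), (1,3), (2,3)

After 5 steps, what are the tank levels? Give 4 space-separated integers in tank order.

Step 1: flows [0->1,3->1,3->2] -> levels [10 12 9 9]
Step 2: flows [1->0,1->3,2=3] -> levels [11 10 9 10]
Step 3: flows [0->1,1=3,3->2] -> levels [10 11 10 9]
Step 4: flows [1->0,1->3,2->3] -> levels [11 9 9 11]
Step 5: flows [0->1,3->1,3->2] -> levels [10 11 10 9]

Answer: 10 11 10 9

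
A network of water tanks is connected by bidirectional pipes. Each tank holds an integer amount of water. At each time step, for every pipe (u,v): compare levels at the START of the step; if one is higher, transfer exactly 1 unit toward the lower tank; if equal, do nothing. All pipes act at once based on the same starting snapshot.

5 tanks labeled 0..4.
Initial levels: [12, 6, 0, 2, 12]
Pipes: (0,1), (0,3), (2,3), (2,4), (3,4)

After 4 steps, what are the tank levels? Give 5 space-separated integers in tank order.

Answer: 7 7 7 6 5

Derivation:
Step 1: flows [0->1,0->3,3->2,4->2,4->3] -> levels [10 7 2 3 10]
Step 2: flows [0->1,0->3,3->2,4->2,4->3] -> levels [8 8 4 4 8]
Step 3: flows [0=1,0->3,2=3,4->2,4->3] -> levels [7 8 5 6 6]
Step 4: flows [1->0,0->3,3->2,4->2,3=4] -> levels [7 7 7 6 5]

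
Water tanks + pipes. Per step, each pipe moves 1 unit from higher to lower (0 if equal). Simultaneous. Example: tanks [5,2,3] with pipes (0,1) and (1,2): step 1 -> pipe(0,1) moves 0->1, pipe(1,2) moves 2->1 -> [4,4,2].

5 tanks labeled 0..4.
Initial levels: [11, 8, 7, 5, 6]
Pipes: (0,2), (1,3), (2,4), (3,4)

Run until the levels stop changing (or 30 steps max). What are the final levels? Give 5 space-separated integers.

Answer: 9 7 7 6 8

Derivation:
Step 1: flows [0->2,1->3,2->4,4->3] -> levels [10 7 7 7 6]
Step 2: flows [0->2,1=3,2->4,3->4] -> levels [9 7 7 6 8]
Step 3: flows [0->2,1->3,4->2,4->3] -> levels [8 6 9 8 6]
Step 4: flows [2->0,3->1,2->4,3->4] -> levels [9 7 7 6 8]
  -> period-2 cycle: step 4 state = step 2 state; never stabilizes
  -> state at step 30: (30-2) mod 2 = 0, same as step 2 -> [9 7 7 6 8]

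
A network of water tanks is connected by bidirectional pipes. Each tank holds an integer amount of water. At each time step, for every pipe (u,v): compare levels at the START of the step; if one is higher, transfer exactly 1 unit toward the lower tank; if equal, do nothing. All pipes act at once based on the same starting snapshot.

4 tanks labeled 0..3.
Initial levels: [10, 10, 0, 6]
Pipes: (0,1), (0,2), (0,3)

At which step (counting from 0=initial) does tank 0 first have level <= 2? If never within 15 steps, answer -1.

Answer: -1

Derivation:
Step 1: flows [0=1,0->2,0->3] -> levels [8 10 1 7]
Step 2: flows [1->0,0->2,0->3] -> levels [7 9 2 8]
Step 3: flows [1->0,0->2,3->0] -> levels [8 8 3 7]
Step 4: flows [0=1,0->2,0->3] -> levels [6 8 4 8]
Step 5: flows [1->0,0->2,3->0] -> levels [7 7 5 7]
Step 6: flows [0=1,0->2,0=3] -> levels [6 7 6 7]
Step 7: flows [1->0,0=2,3->0] -> levels [8 6 6 6]
Step 8: flows [0->1,0->2,0->3] -> levels [5 7 7 7]
Step 9: flows [1->0,2->0,3->0] -> levels [8 6 6 6]
  -> period-2 cycle (repeats step 7); tank 0 never drops to <=2
Tank 0 never reaches <=2 within 15 steps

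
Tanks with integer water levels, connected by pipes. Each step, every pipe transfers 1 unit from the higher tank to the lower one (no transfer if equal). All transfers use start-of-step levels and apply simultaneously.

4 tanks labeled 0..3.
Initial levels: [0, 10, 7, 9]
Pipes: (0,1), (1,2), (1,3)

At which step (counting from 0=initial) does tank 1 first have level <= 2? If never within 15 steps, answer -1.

Step 1: flows [1->0,1->2,1->3] -> levels [1 7 8 10]
Step 2: flows [1->0,2->1,3->1] -> levels [2 8 7 9]
Step 3: flows [1->0,1->2,3->1] -> levels [3 7 8 8]
Step 4: flows [1->0,2->1,3->1] -> levels [4 8 7 7]
Step 5: flows [1->0,1->2,1->3] -> levels [5 5 8 8]
Step 6: flows [0=1,2->1,3->1] -> levels [5 7 7 7]
Step 7: flows [1->0,1=2,1=3] -> levels [6 6 7 7]
Step 8: flows [0=1,2->1,3->1] -> levels [6 8 6 6]
Step 9: flows [1->0,1->2,1->3] -> levels [7 5 7 7]
Step 10: flows [0->1,2->1,3->1] -> levels [6 8 6 6]
  -> period-2 cycle (repeats step 8); tank 1 never drops to <=2
Tank 1 never reaches <=2 within 15 steps

Answer: -1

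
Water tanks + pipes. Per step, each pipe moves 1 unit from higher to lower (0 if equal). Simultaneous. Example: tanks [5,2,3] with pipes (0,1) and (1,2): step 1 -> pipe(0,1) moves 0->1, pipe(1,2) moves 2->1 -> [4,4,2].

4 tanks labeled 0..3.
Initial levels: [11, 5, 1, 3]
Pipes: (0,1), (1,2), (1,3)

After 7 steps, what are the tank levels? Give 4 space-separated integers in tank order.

Answer: 6 4 5 5

Derivation:
Step 1: flows [0->1,1->2,1->3] -> levels [10 4 2 4]
Step 2: flows [0->1,1->2,1=3] -> levels [9 4 3 4]
Step 3: flows [0->1,1->2,1=3] -> levels [8 4 4 4]
Step 4: flows [0->1,1=2,1=3] -> levels [7 5 4 4]
Step 5: flows [0->1,1->2,1->3] -> levels [6 4 5 5]
Step 6: flows [0->1,2->1,3->1] -> levels [5 7 4 4]
Step 7: flows [1->0,1->2,1->3] -> levels [6 4 5 5]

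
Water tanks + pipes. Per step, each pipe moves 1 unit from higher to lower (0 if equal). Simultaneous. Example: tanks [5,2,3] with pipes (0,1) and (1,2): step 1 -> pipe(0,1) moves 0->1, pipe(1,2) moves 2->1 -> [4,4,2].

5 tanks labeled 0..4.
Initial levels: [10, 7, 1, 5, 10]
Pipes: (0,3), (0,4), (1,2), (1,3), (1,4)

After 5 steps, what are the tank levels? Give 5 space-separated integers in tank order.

Answer: 6 5 6 8 8

Derivation:
Step 1: flows [0->3,0=4,1->2,1->3,4->1] -> levels [9 6 2 7 9]
Step 2: flows [0->3,0=4,1->2,3->1,4->1] -> levels [8 7 3 7 8]
Step 3: flows [0->3,0=4,1->2,1=3,4->1] -> levels [7 7 4 8 7]
Step 4: flows [3->0,0=4,1->2,3->1,1=4] -> levels [8 7 5 6 7]
Step 5: flows [0->3,0->4,1->2,1->3,1=4] -> levels [6 5 6 8 8]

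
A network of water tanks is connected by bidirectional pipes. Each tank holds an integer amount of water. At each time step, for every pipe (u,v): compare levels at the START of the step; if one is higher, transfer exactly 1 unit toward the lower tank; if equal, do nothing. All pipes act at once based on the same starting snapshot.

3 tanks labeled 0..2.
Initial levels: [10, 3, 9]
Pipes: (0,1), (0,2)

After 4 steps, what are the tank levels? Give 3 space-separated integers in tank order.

Answer: 7 7 8

Derivation:
Step 1: flows [0->1,0->2] -> levels [8 4 10]
Step 2: flows [0->1,2->0] -> levels [8 5 9]
Step 3: flows [0->1,2->0] -> levels [8 6 8]
Step 4: flows [0->1,0=2] -> levels [7 7 8]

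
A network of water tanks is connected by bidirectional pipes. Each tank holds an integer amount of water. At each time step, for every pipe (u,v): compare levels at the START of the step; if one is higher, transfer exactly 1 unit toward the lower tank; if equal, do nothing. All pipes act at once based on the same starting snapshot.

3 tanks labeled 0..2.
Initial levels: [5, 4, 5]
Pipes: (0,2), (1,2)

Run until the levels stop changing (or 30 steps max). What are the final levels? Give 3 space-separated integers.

Step 1: flows [0=2,2->1] -> levels [5 5 4]
Step 2: flows [0->2,1->2] -> levels [4 4 6]
Step 3: flows [2->0,2->1] -> levels [5 5 4]
  -> period-2 cycle: step 3 state = step 1 state; never stabilizes
  -> state at step 30: (30-1) mod 2 = 1, same as step 2 -> [4 4 6]

Answer: 4 4 6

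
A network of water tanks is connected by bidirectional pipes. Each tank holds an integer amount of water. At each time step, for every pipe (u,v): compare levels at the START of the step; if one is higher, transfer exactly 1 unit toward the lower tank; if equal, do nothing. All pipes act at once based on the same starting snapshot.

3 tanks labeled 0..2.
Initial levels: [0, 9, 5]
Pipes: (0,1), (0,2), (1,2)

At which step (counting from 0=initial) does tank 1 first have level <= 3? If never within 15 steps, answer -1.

Step 1: flows [1->0,2->0,1->2] -> levels [2 7 5]
Step 2: flows [1->0,2->0,1->2] -> levels [4 5 5]
Step 3: flows [1->0,2->0,1=2] -> levels [6 4 4]
Step 4: flows [0->1,0->2,1=2] -> levels [4 5 5]
  -> period-2 cycle (repeats step 2); tank 1 never drops to <=3
Tank 1 never reaches <=3 within 15 steps

Answer: -1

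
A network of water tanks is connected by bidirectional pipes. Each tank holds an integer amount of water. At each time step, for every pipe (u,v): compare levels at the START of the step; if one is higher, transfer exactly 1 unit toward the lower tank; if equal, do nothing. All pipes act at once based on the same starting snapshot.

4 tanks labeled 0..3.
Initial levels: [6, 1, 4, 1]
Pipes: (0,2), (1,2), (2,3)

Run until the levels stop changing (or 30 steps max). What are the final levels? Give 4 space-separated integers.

Answer: 4 3 2 3

Derivation:
Step 1: flows [0->2,2->1,2->3] -> levels [5 2 3 2]
Step 2: flows [0->2,2->1,2->3] -> levels [4 3 2 3]
Step 3: flows [0->2,1->2,3->2] -> levels [3 2 5 2]
Step 4: flows [2->0,2->1,2->3] -> levels [4 3 2 3]
  -> period-2 cycle: step 4 state = step 2 state; never stabilizes
  -> state at step 30: (30-2) mod 2 = 0, same as step 2 -> [4 3 2 3]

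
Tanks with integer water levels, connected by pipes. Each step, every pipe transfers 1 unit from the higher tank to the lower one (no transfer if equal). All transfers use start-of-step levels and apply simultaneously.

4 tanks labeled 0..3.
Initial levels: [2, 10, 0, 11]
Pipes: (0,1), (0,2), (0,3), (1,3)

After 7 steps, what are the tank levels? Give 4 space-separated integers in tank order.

Answer: 7 6 5 5

Derivation:
Step 1: flows [1->0,0->2,3->0,3->1] -> levels [3 10 1 9]
Step 2: flows [1->0,0->2,3->0,1->3] -> levels [4 8 2 9]
Step 3: flows [1->0,0->2,3->0,3->1] -> levels [5 8 3 7]
Step 4: flows [1->0,0->2,3->0,1->3] -> levels [6 6 4 7]
Step 5: flows [0=1,0->2,3->0,3->1] -> levels [6 7 5 5]
Step 6: flows [1->0,0->2,0->3,1->3] -> levels [5 5 6 7]
Step 7: flows [0=1,2->0,3->0,3->1] -> levels [7 6 5 5]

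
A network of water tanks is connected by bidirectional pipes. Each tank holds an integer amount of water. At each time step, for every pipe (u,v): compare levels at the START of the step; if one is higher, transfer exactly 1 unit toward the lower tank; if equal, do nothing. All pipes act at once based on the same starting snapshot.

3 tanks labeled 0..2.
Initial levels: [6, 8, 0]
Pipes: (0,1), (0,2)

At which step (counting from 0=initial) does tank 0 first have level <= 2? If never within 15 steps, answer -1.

Answer: -1

Derivation:
Step 1: flows [1->0,0->2] -> levels [6 7 1]
Step 2: flows [1->0,0->2] -> levels [6 6 2]
Step 3: flows [0=1,0->2] -> levels [5 6 3]
Step 4: flows [1->0,0->2] -> levels [5 5 4]
Step 5: flows [0=1,0->2] -> levels [4 5 5]
Step 6: flows [1->0,2->0] -> levels [6 4 4]
Step 7: flows [0->1,0->2] -> levels [4 5 5]
  -> period-2 cycle (repeats step 5); tank 0 never drops to <=2
Tank 0 never reaches <=2 within 15 steps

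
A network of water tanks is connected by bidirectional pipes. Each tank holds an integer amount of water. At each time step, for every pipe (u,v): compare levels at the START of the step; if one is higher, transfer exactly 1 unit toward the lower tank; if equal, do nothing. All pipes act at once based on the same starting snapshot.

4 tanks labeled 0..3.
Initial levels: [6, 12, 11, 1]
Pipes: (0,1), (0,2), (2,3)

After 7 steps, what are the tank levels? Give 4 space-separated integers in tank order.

Step 1: flows [1->0,2->0,2->3] -> levels [8 11 9 2]
Step 2: flows [1->0,2->0,2->3] -> levels [10 10 7 3]
Step 3: flows [0=1,0->2,2->3] -> levels [9 10 7 4]
Step 4: flows [1->0,0->2,2->3] -> levels [9 9 7 5]
Step 5: flows [0=1,0->2,2->3] -> levels [8 9 7 6]
Step 6: flows [1->0,0->2,2->3] -> levels [8 8 7 7]
Step 7: flows [0=1,0->2,2=3] -> levels [7 8 8 7]

Answer: 7 8 8 7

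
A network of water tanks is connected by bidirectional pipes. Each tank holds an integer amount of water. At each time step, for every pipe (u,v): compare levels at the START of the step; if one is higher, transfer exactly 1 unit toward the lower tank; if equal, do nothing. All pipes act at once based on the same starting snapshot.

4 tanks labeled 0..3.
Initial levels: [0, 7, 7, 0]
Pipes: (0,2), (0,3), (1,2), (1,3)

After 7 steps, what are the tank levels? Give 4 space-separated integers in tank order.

Step 1: flows [2->0,0=3,1=2,1->3] -> levels [1 6 6 1]
Step 2: flows [2->0,0=3,1=2,1->3] -> levels [2 5 5 2]
Step 3: flows [2->0,0=3,1=2,1->3] -> levels [3 4 4 3]
Step 4: flows [2->0,0=3,1=2,1->3] -> levels [4 3 3 4]
Step 5: flows [0->2,0=3,1=2,3->1] -> levels [3 4 4 3]
  -> period-2 cycle: step 5 state = step 3 state
  -> state at step 7: (7-3) mod 2 = 0, same as step 3 -> [3 4 4 3]

Answer: 3 4 4 3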